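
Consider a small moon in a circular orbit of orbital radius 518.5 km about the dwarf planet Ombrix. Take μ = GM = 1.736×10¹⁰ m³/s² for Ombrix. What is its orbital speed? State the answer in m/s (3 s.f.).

v ≈ 183 m/s

r = 518.5 km = 5.185×10⁵ m.
For a circular orbit v = √(μ/r) = √(1.736×10¹⁰ / 5.185×10⁵) = √(3.348×10⁴) = 183.0 m/s.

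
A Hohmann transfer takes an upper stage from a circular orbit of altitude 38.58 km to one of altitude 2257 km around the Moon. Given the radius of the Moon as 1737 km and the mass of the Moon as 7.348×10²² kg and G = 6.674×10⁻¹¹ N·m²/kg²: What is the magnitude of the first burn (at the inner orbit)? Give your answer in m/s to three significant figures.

μ = GM = 6.674×10⁻¹¹ × 7.348×10²² = 4.904×10¹² m³/s².
r₁ = 1737 + 38.58 = 1775.6 km = 1.7756×10⁶ m.
r₂ = 1737 + 2257 = 3994.0 km = 3.9940×10⁶ m.
Transfer ellipse a_t = (r₁ + r₂)/2 = 2.885×10⁶ m.
At r₁: circular v_c1 = √(μ/r₁) = 1662 m/s; transfer-perilune v_p = √[μ(2/r₁ − 1/a_t)] = 1955 m/s.
Δv₁ = v_p − v_c1 = 293.6 m/s.

Δv ≈ 294 m/s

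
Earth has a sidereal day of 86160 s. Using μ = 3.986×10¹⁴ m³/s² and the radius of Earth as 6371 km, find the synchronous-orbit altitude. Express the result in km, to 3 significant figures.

A synchronous orbit has period T, so by Kepler's third law a = (μT²/4π²)^(1/3).
μT²/4π² = 3.986×10¹⁴ × (8.616×10⁴)² / 39.48 = 7.495×10²² m³.
a = 4.216×10⁷ m = 42163 km.
Altitude h = a − R = 42163 − 6371 = 35792 km.

h_sync ≈ 35800 km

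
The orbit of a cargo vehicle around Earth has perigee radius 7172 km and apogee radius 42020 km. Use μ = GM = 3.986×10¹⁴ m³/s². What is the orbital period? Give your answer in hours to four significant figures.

Semi-major axis a = (r_p + r_a)/2 = (7172.0 + 42020)/2 = 24596 km = 2.460×10⁷ m.
By Kepler's third law T = 2π√(a³/μ) = 2π × 6.110×10³ = 3.839×10⁴ s.
= 10.66 hours.

T ≈ 10.66 hours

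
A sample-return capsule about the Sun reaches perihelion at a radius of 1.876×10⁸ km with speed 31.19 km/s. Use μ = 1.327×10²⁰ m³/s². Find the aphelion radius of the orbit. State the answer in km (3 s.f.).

aphelion radius ≈ 4.13×10⁸ km

r_p = 1.876×10¹¹ m.
Specific energy ε = v²/2 − μ/r = -2.209×10⁸ J/kg, so a = −μ/(2ε) = 3.003×10¹¹ m.
The apsides satisfy r_p + r_a = 2a, so the aphelion radius is 2a − r_p = 4.130×10¹¹ m = 4.1299×10⁸ km.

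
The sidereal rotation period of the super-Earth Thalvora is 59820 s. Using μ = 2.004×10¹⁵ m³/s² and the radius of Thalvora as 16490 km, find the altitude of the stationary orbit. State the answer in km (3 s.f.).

h_sync ≈ 40100 km

A synchronous orbit has period T, so by Kepler's third law a = (μT²/4π²)^(1/3).
μT²/4π² = 2.004×10¹⁵ × (5.982×10⁴)² / 39.48 = 1.816×10²³ m³.
a = 5.663×10⁷ m = 56634 km.
Altitude h = a − R = 56634 − 16490 = 40144 km.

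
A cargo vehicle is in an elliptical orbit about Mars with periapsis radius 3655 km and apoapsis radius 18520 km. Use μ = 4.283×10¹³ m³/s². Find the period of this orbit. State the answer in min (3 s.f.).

T ≈ 591 min

Semi-major axis a = (r_p + r_a)/2 = (3655.0 + 18520)/2 = 11088 km = 1.109×10⁷ m.
By Kepler's third law T = 2π√(a³/μ) = 2π × 5.641×10³ = 3.545×10⁴ s.
= 590.8 min.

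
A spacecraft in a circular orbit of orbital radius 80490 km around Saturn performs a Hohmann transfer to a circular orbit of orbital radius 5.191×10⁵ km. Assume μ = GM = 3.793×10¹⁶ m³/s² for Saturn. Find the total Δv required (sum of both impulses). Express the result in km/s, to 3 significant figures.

r₁ = 80490 km = 8.049×10⁷ m.
r₂ = 5.191×10⁵ km = 5.191×10⁸ m.
Transfer ellipse a_t = (r₁ + r₂)/2 = 2.998×10⁸ m.
At r₁: circular v_c1 = √(μ/r₁) = 21710 m/s; transfer-perikrone v_p = √[μ(2/r₁ − 1/a_t)] = 28560 m/s.
Δv₁ = v_p − v_c1 = 6857 m/s.
At r₂: circular v_c2 = √(μ/r₂) = 8548 m/s; transfer-apokrone v_a = √[μ(2/r₂ − 1/a_t)] = 4429 m/s.
Δv₂ = v_c2 − v_a = 4119 m/s.
Total Δv = Δv₁ + Δv₂ = 10980 m/s = 10.98 km/s.

Δv_total ≈ 11.0 km/s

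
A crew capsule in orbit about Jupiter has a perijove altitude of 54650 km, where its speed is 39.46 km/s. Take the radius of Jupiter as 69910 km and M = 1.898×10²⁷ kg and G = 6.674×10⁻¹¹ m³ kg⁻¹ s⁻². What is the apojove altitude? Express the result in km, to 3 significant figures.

apojove altitude ≈ 3.37×10⁵ km

μ = GM = 6.674×10⁻¹¹ × 1.898×10²⁷ = 1.267×10¹⁷ m³/s².
r_p = 69910 + 54650 = 1.2456×10⁵ km = 1.246×10⁸ m.
Specific energy ε = v²/2 − μ/r = -2.384×10⁸ J/kg, so a = −μ/(2ε) = 2.657×10⁸ m.
The apsides satisfy r_p + r_a = 2a, so the apojove radius is 2a − r_p = 4.068×10⁸ m = 4.0675×10⁵ km.
Apojove altitude = 4.0675×10⁵ − 69910 = 3.3684×10⁵ km.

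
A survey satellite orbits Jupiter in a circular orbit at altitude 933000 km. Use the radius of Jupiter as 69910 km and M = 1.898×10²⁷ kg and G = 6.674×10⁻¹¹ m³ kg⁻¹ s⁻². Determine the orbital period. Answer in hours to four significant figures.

T ≈ 155.8 hours

μ = GM = 6.674×10⁻¹¹ × 1.898×10²⁷ = 1.267×10¹⁷ m³/s².
r = 69910 + 933000 = 1002900 km = 1.0029×10⁹ m.
Kepler's third law: T = 2π√(r³/μ) = 2π√((1.003×10⁹)³ / 1.267×10¹⁷).
r³/μ = 7.963×10⁹ s², so T = 2π × 8.924×10⁴ = 5.607×10⁵ s.
Converting: 5.607×10⁵ s ÷ 3600 = 155.8 hours.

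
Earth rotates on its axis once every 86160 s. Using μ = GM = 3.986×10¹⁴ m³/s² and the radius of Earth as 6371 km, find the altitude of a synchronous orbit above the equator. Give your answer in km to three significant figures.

h_sync ≈ 35800 km

A synchronous orbit has period T, so by Kepler's third law a = (μT²/4π²)^(1/3).
μT²/4π² = 3.986×10¹⁴ × (8.616×10⁴)² / 39.48 = 7.495×10²² m³.
a = 4.216×10⁷ m = 42163 km.
Altitude h = a − R = 42163 − 6371 = 35792 km.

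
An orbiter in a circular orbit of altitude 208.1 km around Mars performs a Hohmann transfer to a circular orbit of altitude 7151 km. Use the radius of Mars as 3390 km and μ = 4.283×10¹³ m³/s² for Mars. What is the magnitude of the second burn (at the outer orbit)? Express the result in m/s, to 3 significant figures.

Δv ≈ 578 m/s

r₁ = 3390 + 208.1 = 3598.1 km = 3.5981×10⁶ m.
r₂ = 3390 + 7151 = 10541 km = 1.0541×10⁷ m.
Transfer ellipse a_t = (r₁ + r₂)/2 = 7.070×10⁶ m.
At r₁: circular v_c1 = √(μ/r₁) = 3450 m/s; transfer-periapsis v_p = √[μ(2/r₁ − 1/a_t)] = 4213 m/s.
At r₂: circular v_c2 = √(μ/r₂) = 2016 m/s; transfer-apoapsis v_a = √[μ(2/r₂ − 1/a_t)] = 1438 m/s.
Δv₂ = v_c2 − v_a = 577.7 m/s.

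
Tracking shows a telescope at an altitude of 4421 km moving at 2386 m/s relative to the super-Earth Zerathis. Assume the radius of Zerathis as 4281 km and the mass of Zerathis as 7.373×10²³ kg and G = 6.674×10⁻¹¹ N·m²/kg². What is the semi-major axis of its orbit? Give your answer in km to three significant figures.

μ = GM = 6.674×10⁻¹¹ × 7.373×10²³ = 4.921×10¹³ m³/s².
r = 4281 + 4421 = 8702.0 km = 8.702×10⁶ m.
Vis-viva rearranged: 1/a = 2/r − v²/μ = 2.298×10⁻⁷ − 1.157×10⁻⁷ = 1.141×10⁻⁷ m⁻¹.
a = 8.761×10⁶ m = 8761.3 km.

a ≈ 8760 km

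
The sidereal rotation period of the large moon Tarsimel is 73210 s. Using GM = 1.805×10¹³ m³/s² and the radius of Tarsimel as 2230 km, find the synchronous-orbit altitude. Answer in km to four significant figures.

h_sync ≈ 11250 km

A synchronous orbit has period T, so by Kepler's third law a = (μT²/4π²)^(1/3).
μT²/4π² = 1.805×10¹³ × (7.321×10⁴)² / 39.48 = 2.451×10²¹ m³.
a = 1.348×10⁷ m = 13482 km.
Altitude h = a − R = 13482 − 2230 = 11252 km.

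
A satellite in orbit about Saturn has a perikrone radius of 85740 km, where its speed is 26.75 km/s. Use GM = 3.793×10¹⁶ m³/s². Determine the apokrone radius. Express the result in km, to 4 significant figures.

r_p = 8.574×10⁷ m.
Specific energy ε = v²/2 − μ/r = -8.460×10⁷ J/kg, so a = −μ/(2ε) = 2.242×10⁸ m.
The apsides satisfy r_p + r_a = 2a, so the apokrone radius is 2a − r_p = 3.626×10⁸ m = 3.6259×10⁵ km.

apokrone radius ≈ 3.626×10⁵ km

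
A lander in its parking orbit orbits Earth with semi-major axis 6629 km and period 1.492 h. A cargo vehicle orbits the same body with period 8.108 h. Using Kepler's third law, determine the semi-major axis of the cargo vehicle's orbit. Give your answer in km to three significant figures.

Kepler's third law: a³ ∝ T², so a₂ = a₁ (T₂/T₁)^(2/3).
T₂/T₁ = 5.434, (T₂/T₁)^(2/3) = 3.091.
a₂ = 6629 × 3.091 = 20490 km.

a₂ ≈ 20500 km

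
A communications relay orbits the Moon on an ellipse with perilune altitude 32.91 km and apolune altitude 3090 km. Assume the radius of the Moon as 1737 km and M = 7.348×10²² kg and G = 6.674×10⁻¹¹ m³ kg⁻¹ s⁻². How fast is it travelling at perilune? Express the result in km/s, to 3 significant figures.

v ≈ 2.01 km/s

μ = GM = 6.674×10⁻¹¹ × 7.348×10²² = 4.904×10¹² m³/s².
r_p = 1737 + 32.91 = 1769.9 km = 1.7699×10⁶ m.
r_a = 1737 + 3090 = 4827.0 km = 4.8270×10⁶ m.
Semi-major axis a = (r_p + r_a)/2 = 3298.5 km = 3.298×10⁶ m.
Vis-viva: v² = μ(2/r − 1/a) = 4.904×10¹² × (1.130×10⁻⁶ − 3.032×10⁻⁷) = 4.055×10⁶ m²/s².
v = 2014 m/s = 2.014 km/s.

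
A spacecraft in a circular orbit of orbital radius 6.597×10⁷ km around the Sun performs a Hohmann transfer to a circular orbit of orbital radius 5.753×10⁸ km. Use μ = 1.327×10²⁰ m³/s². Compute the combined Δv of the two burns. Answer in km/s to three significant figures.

r₁ = 6.597×10⁷ km = 6.597×10¹⁰ m.
r₂ = 5.753×10⁸ km = 5.753×10¹¹ m.
Transfer ellipse a_t = (r₁ + r₂)/2 = 3.206×10¹¹ m.
At r₁: circular v_c1 = √(μ/r₁) = 44850 m/s; transfer-perihelion v_p = √[μ(2/r₁ − 1/a_t)] = 60080 m/s.
Δv₁ = v_p − v_c1 = 15230 m/s.
At r₂: circular v_c2 = √(μ/r₂) = 15190 m/s; transfer-aphelion v_a = √[μ(2/r₂ − 1/a_t)] = 6889 m/s.
Δv₂ = v_c2 − v_a = 8299 m/s.
Total Δv = Δv₁ + Δv₂ = 23530 m/s = 23.53 km/s.

Δv_total ≈ 23.5 km/s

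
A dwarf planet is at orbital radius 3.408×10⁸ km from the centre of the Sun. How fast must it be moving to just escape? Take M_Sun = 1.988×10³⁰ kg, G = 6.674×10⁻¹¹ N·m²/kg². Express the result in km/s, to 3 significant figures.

v_esc ≈ 27.9 km/s

μ = GM = 6.674×10⁻¹¹ × 1.988×10³⁰ = 1.327×10²⁰ m³/s².
r = 3.408×10⁸ km = 3.408×10¹¹ m.
Escape speed v_esc = √(2μ/r) = √(2 × 1.327×10²⁰ / 3.408×10¹¹) = √(7.786×10⁸) = 27900 m/s.
= 27.90 km/s.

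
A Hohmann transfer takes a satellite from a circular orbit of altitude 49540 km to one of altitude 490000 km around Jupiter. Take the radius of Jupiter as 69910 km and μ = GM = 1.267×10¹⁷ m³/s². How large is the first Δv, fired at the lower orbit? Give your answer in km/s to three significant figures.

Δv ≈ 9.25 km/s

r₁ = 69910 + 49540 = 119450 km = 1.1945×10⁸ m.
r₂ = 69910 + 490000 = 559910 km = 5.5991×10⁸ m.
Transfer ellipse a_t = (r₁ + r₂)/2 = 3.397×10⁸ m.
At r₁: circular v_c1 = √(μ/r₁) = 32570 m/s; transfer-perijove v_p = √[μ(2/r₁ − 1/a_t)] = 41810 m/s.
Δv₁ = v_p − v_c1 = 9245 m/s.
= 9.245 km/s.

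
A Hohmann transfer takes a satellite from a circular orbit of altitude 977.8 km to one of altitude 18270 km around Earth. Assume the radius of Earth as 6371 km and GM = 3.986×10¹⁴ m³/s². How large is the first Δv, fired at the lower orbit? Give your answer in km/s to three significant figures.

Δv ≈ 1.78 km/s

r₁ = 6371 + 977.8 = 7348.8 km = 7.3488×10⁶ m.
r₂ = 6371 + 18270 = 24641 km = 2.4641×10⁷ m.
Transfer ellipse a_t = (r₁ + r₂)/2 = 1.599×10⁷ m.
At r₁: circular v_c1 = √(μ/r₁) = 7365 m/s; transfer-perigee v_p = √[μ(2/r₁ − 1/a_t)] = 9141 m/s.
Δv₁ = v_p − v_c1 = 1776 m/s.
= 1.776 km/s.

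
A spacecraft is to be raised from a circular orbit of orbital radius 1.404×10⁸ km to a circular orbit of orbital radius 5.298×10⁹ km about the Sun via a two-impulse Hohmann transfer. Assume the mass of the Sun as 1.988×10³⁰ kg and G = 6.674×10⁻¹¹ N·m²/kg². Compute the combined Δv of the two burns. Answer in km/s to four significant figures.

Δv_total ≈ 16.04 km/s

μ = GM = 6.674×10⁻¹¹ × 1.988×10³⁰ = 1.327×10²⁰ m³/s².
r₁ = 1.404×10⁸ km = 1.404×10¹¹ m.
r₂ = 5.298×10⁹ km = 5.298×10¹² m.
Transfer ellipse a_t = (r₁ + r₂)/2 = 2.719×10¹² m.
At r₁: circular v_c1 = √(μ/r₁) = 30740 m/s; transfer-perihelion v_p = √[μ(2/r₁ − 1/a_t)] = 42910 m/s.
Δv₁ = v_p − v_c1 = 12170 m/s.
At r₂: circular v_c2 = √(μ/r₂) = 5004 m/s; transfer-aphelion v_a = √[μ(2/r₂ − 1/a_t)] = 1137 m/s.
Δv₂ = v_c2 − v_a = 3867 m/s.
Total Δv = Δv₁ + Δv₂ = 16040 m/s = 16.04 km/s.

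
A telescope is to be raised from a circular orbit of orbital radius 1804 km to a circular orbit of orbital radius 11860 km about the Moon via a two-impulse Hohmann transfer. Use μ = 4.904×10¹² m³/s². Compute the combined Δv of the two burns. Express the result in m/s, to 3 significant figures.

Δv_total ≈ 836 m/s

r₁ = 1804 km = 1.804×10⁶ m.
r₂ = 11860 km = 1.186×10⁷ m.
Transfer ellipse a_t = (r₁ + r₂)/2 = 6.832×10⁶ m.
At r₁: circular v_c1 = √(μ/r₁) = 1649 m/s; transfer-perilune v_p = √[μ(2/r₁ − 1/a_t)] = 2172 m/s.
Δv₁ = v_p − v_c1 = 523.6 m/s.
At r₂: circular v_c2 = √(μ/r₂) = 643.0 m/s; transfer-apolune v_a = √[μ(2/r₂ − 1/a_t)] = 330.4 m/s.
Δv₂ = v_c2 − v_a = 312.6 m/s.
Total Δv = Δv₁ + Δv₂ = 836.2 m/s.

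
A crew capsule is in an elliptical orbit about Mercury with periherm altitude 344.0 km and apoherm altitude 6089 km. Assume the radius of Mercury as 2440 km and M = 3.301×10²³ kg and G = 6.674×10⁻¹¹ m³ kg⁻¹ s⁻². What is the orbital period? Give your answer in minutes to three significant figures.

T ≈ 300 minutes

μ = GM = 6.674×10⁻¹¹ × 3.301×10²³ = 2.203×10¹³ m³/s².
r_p = 2440 + 344.0 = 2784.0 km = 2.7840×10⁶ m.
r_a = 2440 + 6089 = 8529.0 km = 8.5290×10⁶ m.
Semi-major axis a = (r_p + r_a)/2 = (2784.0 + 8529.0)/2 = 5656.5 km = 5.656×10⁶ m.
By Kepler's third law T = 2π√(a³/μ) = 2π × 2.866×10³ = 1.801×10⁴ s.
= 300.1 minutes.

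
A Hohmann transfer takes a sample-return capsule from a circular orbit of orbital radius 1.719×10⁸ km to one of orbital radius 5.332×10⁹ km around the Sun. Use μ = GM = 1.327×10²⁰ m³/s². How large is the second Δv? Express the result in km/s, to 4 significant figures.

Δv ≈ 3.742 km/s

r₁ = 1.719×10⁸ km = 1.719×10¹¹ m.
r₂ = 5.332×10⁹ km = 5.332×10¹² m.
Transfer ellipse a_t = (r₁ + r₂)/2 = 2.752×10¹² m.
At r₁: circular v_c1 = √(μ/r₁) = 27780 m/s; transfer-perihelion v_p = √[μ(2/r₁ − 1/a_t)] = 38670 m/s.
At r₂: circular v_c2 = √(μ/r₂) = 4989 m/s; transfer-aphelion v_a = √[μ(2/r₂ − 1/a_t)] = 1247 m/s.
Δv₂ = v_c2 − v_a = 3742 m/s.
= 3.742 km/s.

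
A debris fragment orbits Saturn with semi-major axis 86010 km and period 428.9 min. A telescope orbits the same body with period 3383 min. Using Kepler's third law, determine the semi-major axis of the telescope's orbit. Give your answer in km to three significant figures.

Kepler's third law: a³ ∝ T², so a₂ = a₁ (T₂/T₁)^(2/3).
T₂/T₁ = 7.888, (T₂/T₁)^(2/3) = 3.962.
a₂ = 86010 × 3.962 = 3.408×10⁵ km.

a₂ ≈ 3.41×10⁵ km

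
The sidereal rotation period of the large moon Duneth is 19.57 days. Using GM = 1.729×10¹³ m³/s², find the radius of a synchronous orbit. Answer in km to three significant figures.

T = 19.57 days = 1.691×10⁶ s.
A synchronous orbit has period T, so by Kepler's third law a = (μT²/4π²)^(1/3).
μT²/4π² = 1.729×10¹³ × (1.691×10⁶)² / 39.48 = 1.252×10²⁴ m³.
a = 1.078×10⁸ m = 1.0778×10⁵ km.

r_sync ≈ 1.08×10⁵ km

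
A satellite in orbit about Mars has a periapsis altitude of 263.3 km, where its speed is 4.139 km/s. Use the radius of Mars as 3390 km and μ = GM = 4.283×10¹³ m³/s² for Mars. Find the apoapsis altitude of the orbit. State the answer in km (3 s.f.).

apoapsis altitude ≈ 6520 km

r_p = 3390 + 263.3 = 3653.3 km = 3.653×10⁶ m.
Specific energy ε = v²/2 − μ/r = -3.158×10⁶ J/kg, so a = −μ/(2ε) = 6.781×10⁶ m.
The apsides satisfy r_p + r_a = 2a, so the apoapsis radius is 2a − r_p = 9.909×10⁶ m = 9909.1 km.
Apoapsis altitude = 9909.1 − 3390 = 6519.1 km.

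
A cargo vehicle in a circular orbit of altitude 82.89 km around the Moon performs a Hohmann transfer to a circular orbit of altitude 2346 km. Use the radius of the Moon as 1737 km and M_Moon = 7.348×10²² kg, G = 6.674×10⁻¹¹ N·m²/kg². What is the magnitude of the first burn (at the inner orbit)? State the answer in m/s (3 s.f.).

Δv ≈ 289 m/s

μ = GM = 6.674×10⁻¹¹ × 7.348×10²² = 4.904×10¹² m³/s².
r₁ = 1737 + 82.89 = 1819.9 km = 1.8199×10⁶ m.
r₂ = 1737 + 2346 = 4083.0 km = 4.0830×10⁶ m.
Transfer ellipse a_t = (r₁ + r₂)/2 = 2.951×10⁶ m.
At r₁: circular v_c1 = √(μ/r₁) = 1642 m/s; transfer-perilune v_p = √[μ(2/r₁ − 1/a_t)] = 1931 m/s.
Δv₁ = v_p − v_c1 = 289.2 m/s.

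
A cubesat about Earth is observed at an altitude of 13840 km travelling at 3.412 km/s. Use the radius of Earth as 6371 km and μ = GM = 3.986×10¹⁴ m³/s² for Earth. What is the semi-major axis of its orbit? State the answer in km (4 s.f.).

a ≈ 14340 km

r = 6371 + 13840 = 20211 km = 2.021×10⁷ m.
Vis-viva rearranged: 1/a = 2/r − v²/μ = 9.896×10⁻⁸ − 2.921×10⁻⁸ = 6.975×10⁻⁸ m⁻¹.
a = 1.434×10⁷ m = 14337 km.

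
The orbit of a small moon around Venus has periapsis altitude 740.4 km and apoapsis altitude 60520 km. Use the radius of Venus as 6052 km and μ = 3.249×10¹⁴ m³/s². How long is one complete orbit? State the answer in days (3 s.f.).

T ≈ 0.896 days

r_p = 6052 + 740.4 = 6792.4 km = 6.7924×10⁶ m.
r_a = 6052 + 60520 = 66572 km = 6.6572×10⁷ m.
Semi-major axis a = (r_p + r_a)/2 = (6792.4 + 66572)/2 = 36682 km = 3.668×10⁷ m.
By Kepler's third law T = 2π√(a³/μ) = 2π × 1.233×10⁴ = 7.744×10⁴ s.
= 0.8963 days.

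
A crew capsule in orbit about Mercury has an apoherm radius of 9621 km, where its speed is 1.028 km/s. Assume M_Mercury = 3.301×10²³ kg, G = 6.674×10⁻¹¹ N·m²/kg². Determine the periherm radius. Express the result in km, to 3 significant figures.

μ = GM = 6.674×10⁻¹¹ × 3.301×10²³ = 2.203×10¹³ m³/s².
r_a = 9.621×10⁶ m.
Specific energy ε = v²/2 − μ/r = -1.761×10⁶ J/kg, so a = −μ/(2ε) = 6.254×10⁶ m.
The apsides satisfy r_p + r_a = 2a, so the periherm radius is 2a − r_a = 2.886×10⁶ m = 2886.0 km.

periherm radius ≈ 2890 km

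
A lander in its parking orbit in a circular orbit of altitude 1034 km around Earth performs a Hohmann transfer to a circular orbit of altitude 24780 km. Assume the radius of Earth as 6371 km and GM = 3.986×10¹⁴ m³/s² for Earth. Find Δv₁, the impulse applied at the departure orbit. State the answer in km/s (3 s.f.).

r₁ = 6371 + 1034 = 7405.0 km = 7.4050×10⁶ m.
r₂ = 6371 + 24780 = 31151 km = 3.1151×10⁷ m.
Transfer ellipse a_t = (r₁ + r₂)/2 = 1.928×10⁷ m.
At r₁: circular v_c1 = √(μ/r₁) = 7337 m/s; transfer-perigee v_p = √[μ(2/r₁ − 1/a_t)] = 9326 m/s.
Δv₁ = v_p − v_c1 = 1990 m/s.
= 1.990 km/s.

Δv ≈ 1.99 km/s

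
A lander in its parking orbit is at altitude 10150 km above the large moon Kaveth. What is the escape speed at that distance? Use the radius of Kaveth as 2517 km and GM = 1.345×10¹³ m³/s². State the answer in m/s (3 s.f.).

r = 2517 + 10150 = 12667 km = 1.2667×10⁷ m.
Escape speed v_esc = √(2μ/r) = √(2 × 1.345×10¹³ / 1.267×10⁷) = √(2.124×10⁶) = 1457 m/s.

v_esc ≈ 1460 m/s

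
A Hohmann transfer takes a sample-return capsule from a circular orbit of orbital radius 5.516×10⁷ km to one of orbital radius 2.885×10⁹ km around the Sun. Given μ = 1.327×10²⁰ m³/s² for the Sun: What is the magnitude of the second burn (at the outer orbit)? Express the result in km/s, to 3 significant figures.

r₁ = 5.516×10⁷ km = 5.516×10¹⁰ m.
r₂ = 2.885×10⁹ km = 2.885×10¹² m.
Transfer ellipse a_t = (r₁ + r₂)/2 = 1.470×10¹² m.
At r₁: circular v_c1 = √(μ/r₁) = 49050 m/s; transfer-perihelion v_p = √[μ(2/r₁ − 1/a_t)] = 68710 m/s.
At r₂: circular v_c2 = √(μ/r₂) = 6782 m/s; transfer-aphelion v_a = √[μ(2/r₂ − 1/a_t)] = 1314 m/s.
Δv₂ = v_c2 − v_a = 5468 m/s.
= 5.468 km/s.

Δv ≈ 5.47 km/s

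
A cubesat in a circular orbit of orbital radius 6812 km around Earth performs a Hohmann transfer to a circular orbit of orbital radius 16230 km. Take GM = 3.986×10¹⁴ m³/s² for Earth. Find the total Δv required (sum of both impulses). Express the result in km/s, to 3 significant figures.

Δv_total ≈ 2.57 km/s

r₁ = 6812 km = 6.812×10⁶ m.
r₂ = 16230 km = 1.623×10⁷ m.
Transfer ellipse a_t = (r₁ + r₂)/2 = 1.152×10⁷ m.
At r₁: circular v_c1 = √(μ/r₁) = 7649 m/s; transfer-perigee v_p = √[μ(2/r₁ − 1/a_t)] = 9079 m/s.
Δv₁ = v_p − v_c1 = 1430 m/s.
At r₂: circular v_c2 = √(μ/r₂) = 4956 m/s; transfer-apogee v_a = √[μ(2/r₂ − 1/a_t)] = 3811 m/s.
Δv₂ = v_c2 − v_a = 1145 m/s.
Total Δv = Δv₁ + Δv₂ = 2575 m/s = 2.575 km/s.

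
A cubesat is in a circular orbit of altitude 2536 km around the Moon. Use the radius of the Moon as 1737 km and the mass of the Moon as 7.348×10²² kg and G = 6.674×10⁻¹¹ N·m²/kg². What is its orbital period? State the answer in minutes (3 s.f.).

μ = GM = 6.674×10⁻¹¹ × 7.348×10²² = 4.904×10¹² m³/s².
r = 1737 + 2536 = 4273.0 km = 4.2730×10⁶ m.
Kepler's third law: T = 2π√(r³/μ) = 2π√((4.273×10⁶)³ / 4.904×10¹²).
r³/μ = 1.591×10⁷ s², so T = 2π × 3.989×10³ = 2.506×10⁴ s.
Converting: 2.506×10⁴ s ÷ 60.00 = 417.7 minutes.

T ≈ 418 minutes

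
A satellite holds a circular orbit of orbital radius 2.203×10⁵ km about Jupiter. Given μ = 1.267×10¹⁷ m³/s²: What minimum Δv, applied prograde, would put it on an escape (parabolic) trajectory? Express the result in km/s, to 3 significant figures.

Δv ≈ 9.93 km/s

r = 2.203×10⁵ km = 2.203×10⁸ m.
Circular speed v_c = √(μ/r) = 23980 m/s.
Escape speed v_esc = √(2μ/r) = √2 × v_c = 33920 m/s.
Δv = v_esc − v_c = 9934 m/s = 9.934 km/s.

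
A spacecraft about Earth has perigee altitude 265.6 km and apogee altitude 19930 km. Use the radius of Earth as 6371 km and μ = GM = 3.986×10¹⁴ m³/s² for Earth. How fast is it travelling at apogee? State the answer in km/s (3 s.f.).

v ≈ 2.47 km/s

r_p = 6371 + 265.6 = 6636.6 km = 6.6366×10⁶ m.
r_a = 6371 + 19930 = 26301 km = 2.6301×10⁷ m.
Semi-major axis a = (r_p + r_a)/2 = 16469 km = 1.647×10⁷ m.
Vis-viva: v² = μ(2/r − 1/a) = 3.986×10¹⁴ × (7.604×10⁻⁸ − 6.072×10⁻⁸) = 6.107×10⁶ m²/s².
v = 2471 m/s = 2.471 km/s.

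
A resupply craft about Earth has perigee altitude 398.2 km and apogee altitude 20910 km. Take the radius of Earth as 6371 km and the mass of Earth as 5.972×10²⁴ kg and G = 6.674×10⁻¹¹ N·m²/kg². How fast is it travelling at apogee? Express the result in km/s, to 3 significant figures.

μ = GM = 6.674×10⁻¹¹ × 5.972×10²⁴ = 3.986×10¹⁴ m³/s².
r_p = 6371 + 398.2 = 6769.2 km = 6.7692×10⁶ m.
r_a = 6371 + 20910 = 27281 km = 2.7281×10⁷ m.
Semi-major axis a = (r_p + r_a)/2 = 17025 km = 1.703×10⁷ m.
Vis-viva: v² = μ(2/r − 1/a) = 3.986×10¹⁴ × (7.331×10⁻⁸ − 5.874×10⁻⁸) = 5.809×10⁶ m²/s².
v = 2410 m/s = 2.410 km/s.

v ≈ 2.41 km/s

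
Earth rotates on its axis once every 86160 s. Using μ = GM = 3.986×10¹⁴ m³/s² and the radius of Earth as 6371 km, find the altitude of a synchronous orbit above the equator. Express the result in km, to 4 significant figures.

h_sync ≈ 35790 km

A synchronous orbit has period T, so by Kepler's third law a = (μT²/4π²)^(1/3).
μT²/4π² = 3.986×10¹⁴ × (8.616×10⁴)² / 39.48 = 7.495×10²² m³.
a = 4.216×10⁷ m = 42163 km.
Altitude h = a − R = 42163 − 6371 = 35792 km.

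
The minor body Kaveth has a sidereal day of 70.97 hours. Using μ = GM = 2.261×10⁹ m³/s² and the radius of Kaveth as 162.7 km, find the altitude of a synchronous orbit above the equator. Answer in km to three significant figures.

T = 70.97 hours = 2.555×10⁵ s.
A synchronous orbit has period T, so by Kepler's third law a = (μT²/4π²)^(1/3).
μT²/4π² = 2.261×10⁹ × (2.555×10⁵)² / 39.48 = 3.738×10¹⁸ m³.
a = 1.552×10⁶ m = 1552.0 km.
Altitude h = a − R = 1552.0 − 162.7 = 1389.3 km.

h_sync ≈ 1390 km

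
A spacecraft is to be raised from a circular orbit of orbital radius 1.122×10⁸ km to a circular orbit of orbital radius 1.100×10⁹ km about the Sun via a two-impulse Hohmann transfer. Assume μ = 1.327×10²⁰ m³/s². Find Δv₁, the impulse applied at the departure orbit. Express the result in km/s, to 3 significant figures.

r₁ = 1.122×10⁸ km = 1.122×10¹¹ m.
r₂ = 1.100×10⁹ km = 1.100×10¹² m.
Transfer ellipse a_t = (r₁ + r₂)/2 = 6.061×10¹¹ m.
At r₁: circular v_c1 = √(μ/r₁) = 34390 m/s; transfer-perihelion v_p = √[μ(2/r₁ − 1/a_t)] = 46330 m/s.
Δv₁ = v_p − v_c1 = 11940 m/s.
= 11.94 km/s.

Δv ≈ 11.9 km/s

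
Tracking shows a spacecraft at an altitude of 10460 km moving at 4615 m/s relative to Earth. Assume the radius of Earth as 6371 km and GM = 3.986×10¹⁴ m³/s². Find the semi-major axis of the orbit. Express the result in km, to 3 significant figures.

r = 6371 + 10460 = 16831 km = 1.683×10⁷ m.
Vis-viva rearranged: 1/a = 2/r − v²/μ = 1.188×10⁻⁷ − 5.343×10⁻⁸ = 6.540×10⁻⁸ m⁻¹.
a = 1.529×10⁷ m = 15292 km.

a ≈ 15300 km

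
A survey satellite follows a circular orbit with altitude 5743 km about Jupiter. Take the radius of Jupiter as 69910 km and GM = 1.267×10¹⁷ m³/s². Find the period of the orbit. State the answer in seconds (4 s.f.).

r = 69910 + 5743 = 75653 km = 7.5653×10⁷ m.
Kepler's third law: T = 2π√(r³/μ) = 2π√((7.565×10⁷)³ / 1.267×10¹⁷).
r³/μ = 3.417×10⁶ s², so T = 2π × 1.849×10³ = 1.162×10⁴ s.

T ≈ 11620 seconds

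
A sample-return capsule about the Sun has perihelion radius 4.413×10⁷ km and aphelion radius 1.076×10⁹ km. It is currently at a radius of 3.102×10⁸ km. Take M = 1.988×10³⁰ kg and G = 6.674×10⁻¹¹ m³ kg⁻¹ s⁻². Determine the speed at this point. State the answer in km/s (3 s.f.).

μ = GM = 6.674×10⁻¹¹ × 1.988×10³⁰ = 1.327×10²⁰ m³/s².
Semi-major axis a = (r_p + r_a)/2 = 5.6006×10⁸ km = 5.601×10¹¹ m.
Vis-viva: v² = μ(2/r − 1/a) = 1.327×10²⁰ × (6.447×10⁻¹² − 1.786×10⁻¹²) = 6.185×10⁸ m²/s².
v = 24870 m/s = 24.87 km/s.

v ≈ 24.9 km/s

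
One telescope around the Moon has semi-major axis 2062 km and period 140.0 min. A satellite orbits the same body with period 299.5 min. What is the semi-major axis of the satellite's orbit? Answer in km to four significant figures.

Kepler's third law: a³ ∝ T², so a₂ = a₁ (T₂/T₁)^(2/3).
T₂/T₁ = 2.139, (T₂/T₁)^(2/3) = 1.660.
a₂ = 2062 × 1.660 = 3423 km.

a₂ ≈ 3423 km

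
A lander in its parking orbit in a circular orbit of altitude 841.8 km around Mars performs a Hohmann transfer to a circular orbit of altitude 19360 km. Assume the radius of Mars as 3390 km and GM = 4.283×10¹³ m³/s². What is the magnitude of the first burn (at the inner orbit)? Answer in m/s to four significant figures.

r₁ = 3390 + 841.8 = 4231.8 km = 4.2318×10⁶ m.
r₂ = 3390 + 19360 = 22750 km = 2.2750×10⁷ m.
Transfer ellipse a_t = (r₁ + r₂)/2 = 1.349×10⁷ m.
At r₁: circular v_c1 = √(μ/r₁) = 3181 m/s; transfer-periapsis v_p = √[μ(2/r₁ − 1/a_t)] = 4131 m/s.
Δv₁ = v_p − v_c1 = 949.9 m/s.

Δv ≈ 949.9 m/s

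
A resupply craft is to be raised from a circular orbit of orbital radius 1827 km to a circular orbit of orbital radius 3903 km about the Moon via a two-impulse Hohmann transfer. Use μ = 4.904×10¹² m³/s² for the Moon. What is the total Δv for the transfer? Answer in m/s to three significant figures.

r₁ = 1827 km = 1.827×10⁶ m.
r₂ = 3903 km = 3.903×10⁶ m.
Transfer ellipse a_t = (r₁ + r₂)/2 = 2.865×10⁶ m.
At r₁: circular v_c1 = √(μ/r₁) = 1638 m/s; transfer-perilune v_p = √[μ(2/r₁ − 1/a_t)] = 1912 m/s.
Δv₁ = v_p − v_c1 = 273.9 m/s.
At r₂: circular v_c2 = √(μ/r₂) = 1121 m/s; transfer-apolune v_a = √[μ(2/r₂ − 1/a_t)] = 895.1 m/s.
Δv₂ = v_c2 − v_a = 225.8 m/s.
Total Δv = Δv₁ + Δv₂ = 499.7 m/s.

Δv_total ≈ 500 m/s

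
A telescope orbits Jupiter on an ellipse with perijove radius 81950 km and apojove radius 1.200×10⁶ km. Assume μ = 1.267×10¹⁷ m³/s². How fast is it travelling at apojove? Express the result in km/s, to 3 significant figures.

Semi-major axis a = (r_p + r_a)/2 = 6.4098×10⁵ km = 6.410×10⁸ m.
Vis-viva: v² = μ(2/r − 1/a) = 1.267×10¹⁷ × (1.667×10⁻⁹ − 1.560×10⁻⁹) = 1.350×10⁷ m²/s².
v = 3674 m/s = 3.674 km/s.

v ≈ 3.67 km/s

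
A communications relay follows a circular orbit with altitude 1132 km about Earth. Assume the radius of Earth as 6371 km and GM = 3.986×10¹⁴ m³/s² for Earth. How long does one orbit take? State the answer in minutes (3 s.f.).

r = 6371 + 1132 = 7503.0 km = 7.5030×10⁶ m.
Kepler's third law: T = 2π√(r³/μ) = 2π√((7.503×10⁶)³ / 3.986×10¹⁴).
r³/μ = 1.060×10⁶ s², so T = 2π × 1.029×10³ = 6.468×10³ s.
Converting: 6.468×10³ s ÷ 60.00 = 107.8 minutes.

T ≈ 108 minutes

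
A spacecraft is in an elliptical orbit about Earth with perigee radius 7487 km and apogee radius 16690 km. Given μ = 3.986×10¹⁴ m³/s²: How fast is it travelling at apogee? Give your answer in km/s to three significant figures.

Semi-major axis a = (r_p + r_a)/2 = 12088 km = 1.209×10⁷ m.
Vis-viva: v² = μ(2/r − 1/a) = 3.986×10¹⁴ × (1.198×10⁻⁷ − 8.272×10⁻⁸) = 1.479×10⁷ m²/s².
v = 3846 m/s = 3.846 km/s.

v ≈ 3.85 km/s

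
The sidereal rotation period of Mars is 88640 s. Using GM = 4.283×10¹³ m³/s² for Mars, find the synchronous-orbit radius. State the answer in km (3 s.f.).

r_sync ≈ 20400 km

A synchronous orbit has period T, so by Kepler's third law a = (μT²/4π²)^(1/3).
μT²/4π² = 4.283×10¹³ × (8.864×10⁴)² / 39.48 = 8.524×10²¹ m³.
a = 2.043×10⁷ m = 20428 km.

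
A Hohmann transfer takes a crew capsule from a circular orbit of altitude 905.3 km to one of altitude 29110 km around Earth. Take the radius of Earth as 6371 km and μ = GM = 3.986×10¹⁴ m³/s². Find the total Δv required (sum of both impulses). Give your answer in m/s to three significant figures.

Δv_total ≈ 3530 m/s

r₁ = 6371 + 905.3 = 7276.3 km = 7.2763×10⁶ m.
r₂ = 6371 + 29110 = 35481 km = 3.5481×10⁷ m.
Transfer ellipse a_t = (r₁ + r₂)/2 = 2.138×10⁷ m.
At r₁: circular v_c1 = √(μ/r₁) = 7401 m/s; transfer-perigee v_p = √[μ(2/r₁ − 1/a_t)] = 9535 m/s.
Δv₁ = v_p − v_c1 = 2134 m/s.
At r₂: circular v_c2 = √(μ/r₂) = 3352 m/s; transfer-apogee v_a = √[μ(2/r₂ − 1/a_t)] = 1955 m/s.
Δv₂ = v_c2 − v_a = 1396 m/s.
Total Δv = Δv₁ + Δv₂ = 3530 m/s.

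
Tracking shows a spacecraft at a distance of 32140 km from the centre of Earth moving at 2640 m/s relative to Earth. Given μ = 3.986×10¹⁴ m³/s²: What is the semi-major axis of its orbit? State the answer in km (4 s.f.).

a ≈ 22350 km

r = 3.214×10⁷ m.
Vis-viva rearranged: 1/a = 2/r − v²/μ = 6.223×10⁻⁸ − 1.749×10⁻⁸ = 4.474×10⁻⁸ m⁻¹.
a = 2.235×10⁷ m = 22350 km.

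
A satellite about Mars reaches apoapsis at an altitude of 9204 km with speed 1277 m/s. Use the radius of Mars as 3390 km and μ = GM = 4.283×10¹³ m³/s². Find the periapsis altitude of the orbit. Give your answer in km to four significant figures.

r_a = 3390 + 9204 = 12594 km = 1.259×10⁷ m.
Specific energy ε = v²/2 − μ/r = -2.585×10⁶ J/kg, so a = −μ/(2ε) = 8.283×10⁶ m.
The apsides satisfy r_p + r_a = 2a, so the periapsis radius is 2a − r_a = 3.972×10⁶ m = 3971.7 km.
Periapsis altitude = 3971.7 − 3390 = 581.71 km.

periapsis altitude ≈ 581.7 km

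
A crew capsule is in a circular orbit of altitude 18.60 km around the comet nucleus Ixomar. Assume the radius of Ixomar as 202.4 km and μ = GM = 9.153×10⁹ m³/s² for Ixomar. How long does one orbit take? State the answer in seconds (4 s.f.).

r = 202.4 + 18.60 = 221.00 km = 2.2100×10⁵ m.
Kepler's third law: T = 2π√(r³/μ) = 2π√((2.210×10⁵)³ / 9.153×10⁹).
r³/μ = 1.179×10⁶ s², so T = 2π × 1.086×10³ = 6.823×10³ s.

T ≈ 6823 seconds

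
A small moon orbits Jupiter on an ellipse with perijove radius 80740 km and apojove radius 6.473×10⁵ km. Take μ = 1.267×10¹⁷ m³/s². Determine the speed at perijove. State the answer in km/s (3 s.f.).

Semi-major axis a = (r_p + r_a)/2 = 3.6402×10⁵ km = 3.640×10⁸ m.
Vis-viva: v² = μ(2/r − 1/a) = 1.267×10¹⁷ × (2.477×10⁻⁸ − 2.747×10⁻⁹) = 2.790×10⁹ m²/s².
v = 52820 m/s = 52.82 km/s.

v ≈ 52.8 km/s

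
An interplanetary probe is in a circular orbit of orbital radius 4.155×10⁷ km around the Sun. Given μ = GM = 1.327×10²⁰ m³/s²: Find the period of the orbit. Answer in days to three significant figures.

r = 4.155×10⁷ km = 4.155×10¹⁰ m.
Kepler's third law: T = 2π√(r³/μ) = 2π√((4.155×10¹⁰)³ / 1.327×10²⁰).
r³/μ = 5.406×10¹¹ s², so T = 2π × 7.352×10⁵ = 4.620×10⁶ s.
Converting: 4.620×10⁶ s ÷ 86400 = 53.47 days.

T ≈ 53.5 days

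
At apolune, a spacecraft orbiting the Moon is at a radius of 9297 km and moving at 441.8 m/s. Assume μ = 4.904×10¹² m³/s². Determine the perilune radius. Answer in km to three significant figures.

perilune radius ≈ 2110 km

r_a = 9.297×10⁶ m.
Specific energy ε = v²/2 − μ/r = -4.299×10⁵ J/kg, so a = −μ/(2ε) = 5.704×10⁶ m.
The apsides satisfy r_p + r_a = 2a, so the perilune radius is 2a − r_a = 2.111×10⁶ m = 2110.6 km.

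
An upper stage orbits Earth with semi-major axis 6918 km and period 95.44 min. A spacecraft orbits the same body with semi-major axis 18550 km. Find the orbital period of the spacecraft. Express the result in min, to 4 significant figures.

Kepler's third law: T² ∝ a³, so T₂ = T₁ (a₂/a₁)^(3/2).
a₂/a₁ = 2.681, (a₂/a₁)^(3/2) = 4.391.
T₂ = 95.44 × 4.391 = 419.1 min.

T₂ ≈ 419.1 min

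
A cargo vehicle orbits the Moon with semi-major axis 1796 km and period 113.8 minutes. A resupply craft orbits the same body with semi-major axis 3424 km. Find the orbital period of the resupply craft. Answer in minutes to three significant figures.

T₂ ≈ 300 minutes

Kepler's third law: T² ∝ a³, so T₂ = T₁ (a₂/a₁)^(3/2).
a₂/a₁ = 1.906, (a₂/a₁)^(3/2) = 2.632.
T₂ = 113.8 × 2.632 = 299.6 minutes.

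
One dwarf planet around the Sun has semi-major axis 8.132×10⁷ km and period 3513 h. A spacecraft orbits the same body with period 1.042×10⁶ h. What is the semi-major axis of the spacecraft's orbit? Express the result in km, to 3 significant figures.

a₂ ≈ 3.62×10⁹ km

Kepler's third law: a³ ∝ T², so a₂ = a₁ (T₂/T₁)^(2/3).
T₂/T₁ = 296.6, (T₂/T₁)^(2/3) = 44.48.
a₂ = 8.132×10⁷ × 44.48 = 3.617×10⁹ km.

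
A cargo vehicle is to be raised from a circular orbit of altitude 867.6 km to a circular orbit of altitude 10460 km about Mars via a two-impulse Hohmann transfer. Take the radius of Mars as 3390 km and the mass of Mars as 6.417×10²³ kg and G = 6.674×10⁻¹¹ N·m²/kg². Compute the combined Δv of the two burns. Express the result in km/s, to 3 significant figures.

Δv_total ≈ 1.30 km/s

μ = GM = 6.674×10⁻¹¹ × 6.417×10²³ = 4.283×10¹³ m³/s².
r₁ = 3390 + 867.6 = 4257.6 km = 4.2576×10⁶ m.
r₂ = 3390 + 10460 = 13850 km = 1.3850×10⁷ m.
Transfer ellipse a_t = (r₁ + r₂)/2 = 9.054×10⁶ m.
At r₁: circular v_c1 = √(μ/r₁) = 3172 m/s; transfer-periapsis v_p = √[μ(2/r₁ − 1/a_t)] = 3923 m/s.
Δv₁ = v_p − v_c1 = 751.1 m/s.
At r₂: circular v_c2 = √(μ/r₂) = 1758 m/s; transfer-apoapsis v_a = √[μ(2/r₂ − 1/a_t)] = 1206 m/s.
Δv₂ = v_c2 − v_a = 552.6 m/s.
Total Δv = Δv₁ + Δv₂ = 1304 m/s = 1.304 km/s.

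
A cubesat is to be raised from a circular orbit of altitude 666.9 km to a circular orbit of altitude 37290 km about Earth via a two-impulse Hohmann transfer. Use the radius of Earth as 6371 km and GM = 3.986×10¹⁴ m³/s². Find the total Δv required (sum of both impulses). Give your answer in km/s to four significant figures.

Δv_total ≈ 3.780 km/s

r₁ = 6371 + 666.9 = 7037.9 km = 7.0379×10⁶ m.
r₂ = 6371 + 37290 = 43661 km = 4.3661×10⁷ m.
Transfer ellipse a_t = (r₁ + r₂)/2 = 2.535×10⁷ m.
At r₁: circular v_c1 = √(μ/r₁) = 7526 m/s; transfer-perigee v_p = √[μ(2/r₁ − 1/a_t)] = 9877 m/s.
Δv₁ = v_p − v_c1 = 2351 m/s.
At r₂: circular v_c2 = √(μ/r₂) = 3021 m/s; transfer-apogee v_a = √[μ(2/r₂ − 1/a_t)] = 1592 m/s.
Δv₂ = v_c2 − v_a = 1429 m/s.
Total Δv = Δv₁ + Δv₂ = 3780 m/s = 3.780 km/s.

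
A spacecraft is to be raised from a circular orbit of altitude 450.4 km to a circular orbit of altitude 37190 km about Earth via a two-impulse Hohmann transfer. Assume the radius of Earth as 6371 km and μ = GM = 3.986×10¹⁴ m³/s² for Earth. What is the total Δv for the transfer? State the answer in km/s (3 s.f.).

r₁ = 6371 + 450.4 = 6821.4 km = 6.8214×10⁶ m.
r₂ = 6371 + 37190 = 43561 km = 4.3561×10⁷ m.
Transfer ellipse a_t = (r₁ + r₂)/2 = 2.519×10⁷ m.
At r₁: circular v_c1 = √(μ/r₁) = 7644 m/s; transfer-perigee v_p = √[μ(2/r₁ − 1/a_t)] = 10050 m/s.
Δv₁ = v_p − v_c1 = 2408 m/s.
At r₂: circular v_c2 = √(μ/r₂) = 3025 m/s; transfer-apogee v_a = √[μ(2/r₂ − 1/a_t)] = 1574 m/s.
Δv₂ = v_c2 − v_a = 1451 m/s.
Total Δv = Δv₁ + Δv₂ = 3859 m/s = 3.859 km/s.

Δv_total ≈ 3.86 km/s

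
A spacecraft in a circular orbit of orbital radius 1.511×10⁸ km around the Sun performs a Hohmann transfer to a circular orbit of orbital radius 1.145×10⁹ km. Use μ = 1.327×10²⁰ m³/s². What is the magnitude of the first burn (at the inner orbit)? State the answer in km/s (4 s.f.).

r₁ = 1.511×10⁸ km = 1.511×10¹¹ m.
r₂ = 1.145×10⁹ km = 1.145×10¹² m.
Transfer ellipse a_t = (r₁ + r₂)/2 = 6.480×10¹¹ m.
At r₁: circular v_c1 = √(μ/r₁) = 29630 m/s; transfer-perihelion v_p = √[μ(2/r₁ − 1/a_t)] = 39390 m/s.
Δv₁ = v_p − v_c1 = 9757 m/s.
= 9.757 km/s.

Δv ≈ 9.757 km/s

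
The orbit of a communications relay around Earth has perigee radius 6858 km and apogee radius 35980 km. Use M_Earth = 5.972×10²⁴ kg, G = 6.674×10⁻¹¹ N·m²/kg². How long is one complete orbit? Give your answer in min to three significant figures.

μ = GM = 6.674×10⁻¹¹ × 5.972×10²⁴ = 3.986×10¹⁴ m³/s².
Semi-major axis a = (r_p + r_a)/2 = (6858.0 + 35980)/2 = 21419 km = 2.142×10⁷ m.
By Kepler's third law T = 2π√(a³/μ) = 2π × 4.965×10³ = 3.120×10⁴ s.
= 520.0 min.

T ≈ 520 min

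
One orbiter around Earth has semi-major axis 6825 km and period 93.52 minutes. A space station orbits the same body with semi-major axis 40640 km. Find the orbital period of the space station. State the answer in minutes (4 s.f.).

Kepler's third law: T² ∝ a³, so T₂ = T₁ (a₂/a₁)^(3/2).
a₂/a₁ = 5.955, (a₂/a₁)^(3/2) = 14.53.
T₂ = 93.52 × 14.53 = 1359 minutes.

T₂ ≈ 1359 minutes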